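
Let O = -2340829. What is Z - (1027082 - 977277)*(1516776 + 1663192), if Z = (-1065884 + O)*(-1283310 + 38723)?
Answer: 4081572406291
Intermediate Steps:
Z = 4239950712531 (Z = (-1065884 - 2340829)*(-1283310 + 38723) = -3406713*(-1244587) = 4239950712531)
Z - (1027082 - 977277)*(1516776 + 1663192) = 4239950712531 - (1027082 - 977277)*(1516776 + 1663192) = 4239950712531 - 49805*3179968 = 4239950712531 - 1*158378306240 = 4239950712531 - 158378306240 = 4081572406291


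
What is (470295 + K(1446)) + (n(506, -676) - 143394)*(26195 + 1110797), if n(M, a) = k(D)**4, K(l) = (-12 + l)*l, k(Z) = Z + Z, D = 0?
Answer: -163035286989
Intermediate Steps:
k(Z) = 2*Z
K(l) = l*(-12 + l)
n(M, a) = 0 (n(M, a) = (2*0)**4 = 0**4 = 0)
(470295 + K(1446)) + (n(506, -676) - 143394)*(26195 + 1110797) = (470295 + 1446*(-12 + 1446)) + (0 - 143394)*(26195 + 1110797) = (470295 + 1446*1434) - 143394*1136992 = (470295 + 2073564) - 163037830848 = 2543859 - 163037830848 = -163035286989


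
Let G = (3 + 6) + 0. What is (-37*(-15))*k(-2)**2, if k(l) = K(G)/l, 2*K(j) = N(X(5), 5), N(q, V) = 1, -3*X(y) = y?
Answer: 555/16 ≈ 34.688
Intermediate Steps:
X(y) = -y/3
G = 9 (G = 9 + 0 = 9)
K(j) = 1/2 (K(j) = (1/2)*1 = 1/2)
k(l) = 1/(2*l)
(-37*(-15))*k(-2)**2 = (-37*(-15))*((1/2)/(-2))**2 = 555*((1/2)*(-1/2))**2 = 555*(-1/4)**2 = 555*(1/16) = 555/16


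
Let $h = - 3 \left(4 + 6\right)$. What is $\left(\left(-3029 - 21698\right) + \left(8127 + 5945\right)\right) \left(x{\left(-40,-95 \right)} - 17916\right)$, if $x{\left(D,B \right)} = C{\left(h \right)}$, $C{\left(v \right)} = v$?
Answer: $191214630$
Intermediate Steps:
$h = -30$ ($h = \left(-3\right) 10 = -30$)
$x{\left(D,B \right)} = -30$
$\left(\left(-3029 - 21698\right) + \left(8127 + 5945\right)\right) \left(x{\left(-40,-95 \right)} - 17916\right) = \left(\left(-3029 - 21698\right) + \left(8127 + 5945\right)\right) \left(-30 - 17916\right) = \left(-24727 + 14072\right) \left(-17946\right) = \left(-10655\right) \left(-17946\right) = 191214630$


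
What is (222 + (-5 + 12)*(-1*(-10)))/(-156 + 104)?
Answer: -73/13 ≈ -5.6154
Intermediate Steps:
(222 + (-5 + 12)*(-1*(-10)))/(-156 + 104) = (222 + 7*10)/(-52) = (222 + 70)*(-1/52) = 292*(-1/52) = -73/13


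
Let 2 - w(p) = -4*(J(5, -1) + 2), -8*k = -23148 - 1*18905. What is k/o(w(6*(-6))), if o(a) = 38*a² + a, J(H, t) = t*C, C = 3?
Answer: 42053/1200 ≈ 35.044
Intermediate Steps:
J(H, t) = 3*t (J(H, t) = t*3 = 3*t)
k = 42053/8 (k = -(-23148 - 1*18905)/8 = -(-23148 - 18905)/8 = -⅛*(-42053) = 42053/8 ≈ 5256.6)
w(p) = -2 (w(p) = 2 - (-4)*(3*(-1) + 2) = 2 - (-4)*(-3 + 2) = 2 - (-4)*(-1) = 2 - 1*4 = 2 - 4 = -2)
o(a) = a + 38*a²
k/o(w(6*(-6))) = 42053/(8*((-2*(1 + 38*(-2))))) = 42053/(8*((-2*(1 - 76)))) = 42053/(8*((-2*(-75)))) = (42053/8)/150 = (42053/8)*(1/150) = 42053/1200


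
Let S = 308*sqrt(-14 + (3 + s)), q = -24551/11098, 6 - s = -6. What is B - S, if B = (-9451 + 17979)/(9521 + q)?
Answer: -32442324412/105639507 ≈ -307.10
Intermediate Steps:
s = 12 (s = 6 - 1*(-6) = 6 + 6 = 12)
q = -24551/11098 (q = -24551*1/11098 = -24551/11098 ≈ -2.2122)
S = 308 (S = 308*sqrt(-14 + (3 + 12)) = 308*sqrt(-14 + 15) = 308*sqrt(1) = 308*1 = 308)
B = 94643744/105639507 (B = (-9451 + 17979)/(9521 - 24551/11098) = 8528/(105639507/11098) = 8528*(11098/105639507) = 94643744/105639507 ≈ 0.89591)
B - S = 94643744/105639507 - 1*308 = 94643744/105639507 - 308 = -32442324412/105639507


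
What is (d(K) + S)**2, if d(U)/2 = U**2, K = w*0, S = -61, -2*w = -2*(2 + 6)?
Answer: 3721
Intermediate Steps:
w = 8 (w = -(-1)*(2 + 6) = -(-1)*8 = -1/2*(-16) = 8)
K = 0 (K = 8*0 = 0)
d(U) = 2*U**2
(d(K) + S)**2 = (2*0**2 - 61)**2 = (2*0 - 61)**2 = (0 - 61)**2 = (-61)**2 = 3721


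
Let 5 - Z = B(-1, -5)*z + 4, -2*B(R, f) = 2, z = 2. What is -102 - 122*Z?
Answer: -468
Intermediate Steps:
B(R, f) = -1 (B(R, f) = -½*2 = -1)
Z = 3 (Z = 5 - (-1*2 + 4) = 5 - (-2 + 4) = 5 - 1*2 = 5 - 2 = 3)
-102 - 122*Z = -102 - 122*3 = -102 - 366 = -468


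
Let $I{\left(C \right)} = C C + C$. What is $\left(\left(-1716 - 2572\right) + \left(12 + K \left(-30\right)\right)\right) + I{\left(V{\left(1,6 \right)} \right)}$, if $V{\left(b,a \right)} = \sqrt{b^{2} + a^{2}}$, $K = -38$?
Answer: $-3099 + \sqrt{37} \approx -3092.9$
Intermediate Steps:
$V{\left(b,a \right)} = \sqrt{a^{2} + b^{2}}$
$I{\left(C \right)} = C + C^{2}$ ($I{\left(C \right)} = C^{2} + C = C + C^{2}$)
$\left(\left(-1716 - 2572\right) + \left(12 + K \left(-30\right)\right)\right) + I{\left(V{\left(1,6 \right)} \right)} = \left(\left(-1716 - 2572\right) + \left(12 - -1140\right)\right) + \sqrt{6^{2} + 1^{2}} \left(1 + \sqrt{6^{2} + 1^{2}}\right) = \left(-4288 + \left(12 + 1140\right)\right) + \sqrt{36 + 1} \left(1 + \sqrt{36 + 1}\right) = \left(-4288 + 1152\right) + \sqrt{37} \left(1 + \sqrt{37}\right) = -3136 + \sqrt{37} \left(1 + \sqrt{37}\right)$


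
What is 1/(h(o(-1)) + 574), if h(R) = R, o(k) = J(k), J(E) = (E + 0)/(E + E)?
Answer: 2/1149 ≈ 0.0017406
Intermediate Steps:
J(E) = ½ (J(E) = E/((2*E)) = E*(1/(2*E)) = ½)
o(k) = ½
1/(h(o(-1)) + 574) = 1/(½ + 574) = 1/(1149/2) = 2/1149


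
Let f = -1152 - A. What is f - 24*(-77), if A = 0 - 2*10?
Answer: 716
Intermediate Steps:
A = -20 (A = 0 - 20 = -20)
f = -1132 (f = -1152 - 1*(-20) = -1152 + 20 = -1132)
f - 24*(-77) = -1132 - 24*(-77) = -1132 + 1848 = 716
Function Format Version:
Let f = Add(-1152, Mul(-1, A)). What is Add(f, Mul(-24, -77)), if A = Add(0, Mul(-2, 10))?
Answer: 716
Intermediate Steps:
A = -20 (A = Add(0, -20) = -20)
f = -1132 (f = Add(-1152, Mul(-1, -20)) = Add(-1152, 20) = -1132)
Add(f, Mul(-24, -77)) = Add(-1132, Mul(-24, -77)) = Add(-1132, 1848) = 716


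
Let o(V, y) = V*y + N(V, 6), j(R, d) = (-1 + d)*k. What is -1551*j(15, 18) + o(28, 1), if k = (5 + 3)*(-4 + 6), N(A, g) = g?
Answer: -421838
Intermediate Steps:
k = 16 (k = 8*2 = 16)
j(R, d) = -16 + 16*d (j(R, d) = (-1 + d)*16 = -16 + 16*d)
o(V, y) = 6 + V*y (o(V, y) = V*y + 6 = 6 + V*y)
-1551*j(15, 18) + o(28, 1) = -1551*(-16 + 16*18) + (6 + 28*1) = -1551*(-16 + 288) + (6 + 28) = -1551*272 + 34 = -421872 + 34 = -421838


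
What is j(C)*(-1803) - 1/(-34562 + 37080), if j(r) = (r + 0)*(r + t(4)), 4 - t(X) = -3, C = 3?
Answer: -136198621/2518 ≈ -54090.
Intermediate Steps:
t(X) = 7 (t(X) = 4 - 1*(-3) = 4 + 3 = 7)
j(r) = r*(7 + r) (j(r) = (r + 0)*(r + 7) = r*(7 + r))
j(C)*(-1803) - 1/(-34562 + 37080) = (3*(7 + 3))*(-1803) - 1/(-34562 + 37080) = (3*10)*(-1803) - 1/2518 = 30*(-1803) - 1*1/2518 = -54090 - 1/2518 = -136198621/2518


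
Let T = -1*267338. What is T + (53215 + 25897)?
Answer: -188226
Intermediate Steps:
T = -267338
T + (53215 + 25897) = -267338 + (53215 + 25897) = -267338 + 79112 = -188226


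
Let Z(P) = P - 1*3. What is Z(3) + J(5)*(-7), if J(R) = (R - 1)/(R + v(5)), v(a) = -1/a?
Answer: -35/6 ≈ -5.8333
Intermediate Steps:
Z(P) = -3 + P (Z(P) = P - 3 = -3 + P)
J(R) = (-1 + R)/(-1/5 + R) (J(R) = (R - 1)/(R - 1/5) = (-1 + R)/(R - 1*1/5) = (-1 + R)/(R - 1/5) = (-1 + R)/(-1/5 + R))
Z(3) + J(5)*(-7) = (-3 + 3) + (5*(-1 + 5)/(-1 + 5*5))*(-7) = 0 + (5*4/(-1 + 25))*(-7) = 0 + (5*4/24)*(-7) = 0 + (5*(1/24)*4)*(-7) = 0 + (5/6)*(-7) = 0 - 35/6 = -35/6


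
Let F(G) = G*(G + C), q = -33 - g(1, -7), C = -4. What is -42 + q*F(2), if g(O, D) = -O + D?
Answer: 58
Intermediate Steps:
g(O, D) = D - O
q = -25 (q = -33 - (-7 - 1*1) = -33 - (-7 - 1) = -33 - 1*(-8) = -33 + 8 = -25)
F(G) = G*(-4 + G) (F(G) = G*(G - 4) = G*(-4 + G))
-42 + q*F(2) = -42 - 50*(-4 + 2) = -42 - 50*(-2) = -42 - 25*(-4) = -42 + 100 = 58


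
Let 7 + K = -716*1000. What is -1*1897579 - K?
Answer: -1181572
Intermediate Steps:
K = -716007 (K = -7 - 716*1000 = -7 - 716000 = -716007)
-1*1897579 - K = -1*1897579 - 1*(-716007) = -1897579 + 716007 = -1181572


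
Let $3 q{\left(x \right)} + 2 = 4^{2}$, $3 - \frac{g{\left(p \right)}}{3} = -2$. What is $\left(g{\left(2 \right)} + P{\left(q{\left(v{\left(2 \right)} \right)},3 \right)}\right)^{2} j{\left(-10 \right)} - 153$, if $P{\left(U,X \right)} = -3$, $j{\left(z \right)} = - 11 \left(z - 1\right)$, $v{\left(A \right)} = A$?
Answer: $17271$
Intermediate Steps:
$g{\left(p \right)} = 15$ ($g{\left(p \right)} = 9 - -6 = 9 + 6 = 15$)
$j{\left(z \right)} = 11 - 11 z$ ($j{\left(z \right)} = - 11 \left(-1 + z\right) = 11 - 11 z$)
$q{\left(x \right)} = \frac{14}{3}$ ($q{\left(x \right)} = - \frac{2}{3} + \frac{4^{2}}{3} = - \frac{2}{3} + \frac{1}{3} \cdot 16 = - \frac{2}{3} + \frac{16}{3} = \frac{14}{3}$)
$\left(g{\left(2 \right)} + P{\left(q{\left(v{\left(2 \right)} \right)},3 \right)}\right)^{2} j{\left(-10 \right)} - 153 = \left(15 - 3\right)^{2} \left(11 - -110\right) - 153 = 12^{2} \left(11 + 110\right) - 153 = 144 \cdot 121 - 153 = 17424 - 153 = 17271$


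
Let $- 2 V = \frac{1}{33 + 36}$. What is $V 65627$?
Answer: $- \frac{65627}{138} \approx -475.56$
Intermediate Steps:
$V = - \frac{1}{138}$ ($V = - \frac{1}{2 \left(33 + 36\right)} = - \frac{1}{2 \cdot 69} = \left(- \frac{1}{2}\right) \frac{1}{69} = - \frac{1}{138} \approx -0.0072464$)
$V 65627 = \left(- \frac{1}{138}\right) 65627 = - \frac{65627}{138}$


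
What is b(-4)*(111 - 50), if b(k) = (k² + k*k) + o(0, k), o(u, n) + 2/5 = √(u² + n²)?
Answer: 10858/5 ≈ 2171.6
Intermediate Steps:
o(u, n) = -⅖ + √(n² + u²) (o(u, n) = -⅖ + √(u² + n²) = -⅖ + √(n² + u²))
b(k) = -⅖ + √(k²) + 2*k² (b(k) = (k² + k*k) + (-⅖ + √(k² + 0²)) = (k² + k²) + (-⅖ + √(k² + 0)) = 2*k² + (-⅖ + √(k²)) = -⅖ + √(k²) + 2*k²)
b(-4)*(111 - 50) = (-⅖ + √((-4)²) + 2*(-4)²)*(111 - 50) = (-⅖ + √16 + 2*16)*61 = (-⅖ + 4 + 32)*61 = (178/5)*61 = 10858/5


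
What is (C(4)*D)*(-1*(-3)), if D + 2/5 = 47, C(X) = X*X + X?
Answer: 2796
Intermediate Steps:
C(X) = X + X**2 (C(X) = X**2 + X = X + X**2)
D = 233/5 (D = -2/5 + 47 = 233/5 ≈ 46.600)
(C(4)*D)*(-1*(-3)) = ((4*(1 + 4))*(233/5))*(-1*(-3)) = ((4*5)*(233/5))*3 = (20*(233/5))*3 = 932*3 = 2796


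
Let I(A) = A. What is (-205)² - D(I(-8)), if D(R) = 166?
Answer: 41859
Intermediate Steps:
(-205)² - D(I(-8)) = (-205)² - 1*166 = 42025 - 166 = 41859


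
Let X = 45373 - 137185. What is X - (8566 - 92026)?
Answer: -8352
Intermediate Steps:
X = -91812
X - (8566 - 92026) = -91812 - (8566 - 92026) = -91812 - 1*(-83460) = -91812 + 83460 = -8352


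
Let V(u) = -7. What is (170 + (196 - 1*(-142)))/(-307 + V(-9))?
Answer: -254/157 ≈ -1.6178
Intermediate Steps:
(170 + (196 - 1*(-142)))/(-307 + V(-9)) = (170 + (196 - 1*(-142)))/(-307 - 7) = (170 + (196 + 142))/(-314) = (170 + 338)*(-1/314) = 508*(-1/314) = -254/157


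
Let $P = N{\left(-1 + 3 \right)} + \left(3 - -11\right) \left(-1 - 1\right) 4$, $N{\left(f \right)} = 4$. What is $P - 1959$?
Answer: $-2067$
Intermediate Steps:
$P = -108$ ($P = 4 + \left(3 - -11\right) \left(-1 - 1\right) 4 = 4 + \left(3 + 11\right) \left(\left(-2\right) 4\right) = 4 + 14 \left(-8\right) = 4 - 112 = -108$)
$P - 1959 = -108 - 1959 = -2067$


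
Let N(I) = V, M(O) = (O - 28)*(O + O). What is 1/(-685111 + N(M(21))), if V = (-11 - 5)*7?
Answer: -1/685223 ≈ -1.4594e-6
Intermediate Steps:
V = -112 (V = -16*7 = -112)
M(O) = 2*O*(-28 + O) (M(O) = (-28 + O)*(2*O) = 2*O*(-28 + O))
N(I) = -112
1/(-685111 + N(M(21))) = 1/(-685111 - 112) = 1/(-685223) = -1/685223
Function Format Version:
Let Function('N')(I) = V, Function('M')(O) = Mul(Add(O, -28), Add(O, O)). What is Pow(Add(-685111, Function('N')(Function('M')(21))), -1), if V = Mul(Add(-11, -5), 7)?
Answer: Rational(-1, 685223) ≈ -1.4594e-6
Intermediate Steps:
V = -112 (V = Mul(-16, 7) = -112)
Function('M')(O) = Mul(2, O, Add(-28, O)) (Function('M')(O) = Mul(Add(-28, O), Mul(2, O)) = Mul(2, O, Add(-28, O)))
Function('N')(I) = -112
Pow(Add(-685111, Function('N')(Function('M')(21))), -1) = Pow(Add(-685111, -112), -1) = Pow(-685223, -1) = Rational(-1, 685223)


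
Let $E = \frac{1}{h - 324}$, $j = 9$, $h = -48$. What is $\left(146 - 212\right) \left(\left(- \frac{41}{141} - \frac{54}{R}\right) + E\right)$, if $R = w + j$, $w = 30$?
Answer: $\frac{4195565}{37882} \approx 110.75$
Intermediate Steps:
$R = 39$ ($R = 30 + 9 = 39$)
$E = - \frac{1}{372}$ ($E = \frac{1}{-48 - 324} = \frac{1}{-372} = - \frac{1}{372} \approx -0.0026882$)
$\left(146 - 212\right) \left(\left(- \frac{41}{141} - \frac{54}{R}\right) + E\right) = \left(146 - 212\right) \left(\left(- \frac{41}{141} - \frac{54}{39}\right) - \frac{1}{372}\right) = - 66 \left(\left(\left(-41\right) \frac{1}{141} - \frac{18}{13}\right) - \frac{1}{372}\right) = - 66 \left(\left(- \frac{41}{141} - \frac{18}{13}\right) - \frac{1}{372}\right) = - 66 \left(- \frac{3071}{1833} - \frac{1}{372}\right) = \left(-66\right) \left(- \frac{381415}{227292}\right) = \frac{4195565}{37882}$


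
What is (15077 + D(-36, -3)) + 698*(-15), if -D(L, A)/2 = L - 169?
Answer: 5017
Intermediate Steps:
D(L, A) = 338 - 2*L (D(L, A) = -2*(L - 169) = -2*(-169 + L) = 338 - 2*L)
(15077 + D(-36, -3)) + 698*(-15) = (15077 + (338 - 2*(-36))) + 698*(-15) = (15077 + (338 + 72)) - 10470 = (15077 + 410) - 10470 = 15487 - 10470 = 5017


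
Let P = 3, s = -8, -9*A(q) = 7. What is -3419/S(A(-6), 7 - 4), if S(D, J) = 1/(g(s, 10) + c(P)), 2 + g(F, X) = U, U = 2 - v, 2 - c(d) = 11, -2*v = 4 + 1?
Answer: 44447/2 ≈ 22224.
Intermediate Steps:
A(q) = -7/9 (A(q) = -⅑*7 = -7/9)
v = -5/2 (v = -(4 + 1)/2 = -½*5 = -5/2 ≈ -2.5000)
c(d) = -9 (c(d) = 2 - 1*11 = 2 - 11 = -9)
U = 9/2 (U = 2 - 1*(-5/2) = 2 + 5/2 = 9/2 ≈ 4.5000)
g(F, X) = 5/2 (g(F, X) = -2 + 9/2 = 5/2)
S(D, J) = -2/13 (S(D, J) = 1/(5/2 - 9) = 1/(-13/2) = -2/13)
-3419/S(A(-6), 7 - 4) = -3419/(-2/13) = -3419*(-13/2) = 44447/2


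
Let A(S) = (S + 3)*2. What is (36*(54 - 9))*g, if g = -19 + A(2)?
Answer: -14580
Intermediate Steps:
A(S) = 6 + 2*S (A(S) = (3 + S)*2 = 6 + 2*S)
g = -9 (g = -19 + (6 + 2*2) = -19 + (6 + 4) = -19 + 10 = -9)
(36*(54 - 9))*g = (36*(54 - 9))*(-9) = (36*45)*(-9) = 1620*(-9) = -14580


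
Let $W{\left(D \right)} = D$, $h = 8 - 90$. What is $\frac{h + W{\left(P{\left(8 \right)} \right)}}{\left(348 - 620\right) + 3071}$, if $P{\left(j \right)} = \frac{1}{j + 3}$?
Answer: $- \frac{901}{30789} \approx -0.029264$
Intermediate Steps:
$P{\left(j \right)} = \frac{1}{3 + j}$
$h = -82$ ($h = 8 - 90 = -82$)
$\frac{h + W{\left(P{\left(8 \right)} \right)}}{\left(348 - 620\right) + 3071} = \frac{-82 + \frac{1}{3 + 8}}{\left(348 - 620\right) + 3071} = \frac{-82 + \frac{1}{11}}{\left(348 - 620\right) + 3071} = \frac{-82 + \frac{1}{11}}{-272 + 3071} = - \frac{901}{11 \cdot 2799} = \left(- \frac{901}{11}\right) \frac{1}{2799} = - \frac{901}{30789}$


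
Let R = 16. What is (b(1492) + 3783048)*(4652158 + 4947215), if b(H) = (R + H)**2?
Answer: 58144477390776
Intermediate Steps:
b(H) = (16 + H)**2
(b(1492) + 3783048)*(4652158 + 4947215) = ((16 + 1492)**2 + 3783048)*(4652158 + 4947215) = (1508**2 + 3783048)*9599373 = (2274064 + 3783048)*9599373 = 6057112*9599373 = 58144477390776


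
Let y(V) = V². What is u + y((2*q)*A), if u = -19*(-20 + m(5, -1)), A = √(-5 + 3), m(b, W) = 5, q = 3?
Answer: 213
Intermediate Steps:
A = I*√2 (A = √(-2) = I*√2 ≈ 1.4142*I)
u = 285 (u = -19*(-20 + 5) = -19*(-15) = 285)
u + y((2*q)*A) = 285 + ((2*3)*(I*√2))² = 285 + (6*(I*√2))² = 285 + (6*I*√2)² = 285 - 72 = 213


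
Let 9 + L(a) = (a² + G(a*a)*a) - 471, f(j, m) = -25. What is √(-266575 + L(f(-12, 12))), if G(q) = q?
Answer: I*√282055 ≈ 531.09*I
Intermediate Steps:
L(a) = -480 + a² + a³ (L(a) = -9 + ((a² + (a*a)*a) - 471) = -9 + ((a² + a²*a) - 471) = -9 + ((a² + a³) - 471) = -9 + (-471 + a² + a³) = -480 + a² + a³)
√(-266575 + L(f(-12, 12))) = √(-266575 + (-480 + (-25)² + (-25)³)) = √(-266575 + (-480 + 625 - 15625)) = √(-266575 - 15480) = √(-282055) = I*√282055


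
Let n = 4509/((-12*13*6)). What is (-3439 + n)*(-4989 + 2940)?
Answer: 733863693/104 ≈ 7.0564e+6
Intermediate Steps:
n = -501/104 (n = 4509/((-156*6)) = 4509/(-936) = 4509*(-1/936) = -501/104 ≈ -4.8173)
(-3439 + n)*(-4989 + 2940) = (-3439 - 501/104)*(-4989 + 2940) = -358157/104*(-2049) = 733863693/104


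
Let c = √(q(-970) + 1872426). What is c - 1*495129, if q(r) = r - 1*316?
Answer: -495129 + 2*√467785 ≈ -4.9376e+5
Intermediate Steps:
q(r) = -316 + r (q(r) = r - 316 = -316 + r)
c = 2*√467785 (c = √((-316 - 970) + 1872426) = √(-1286 + 1872426) = √1871140 = 2*√467785 ≈ 1367.9)
c - 1*495129 = 2*√467785 - 1*495129 = 2*√467785 - 495129 = -495129 + 2*√467785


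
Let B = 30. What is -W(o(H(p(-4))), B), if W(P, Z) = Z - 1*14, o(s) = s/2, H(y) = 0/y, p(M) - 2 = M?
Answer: -16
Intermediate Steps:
p(M) = 2 + M
H(y) = 0
o(s) = s/2 (o(s) = s*(1/2) = s/2)
W(P, Z) = -14 + Z (W(P, Z) = Z - 14 = -14 + Z)
-W(o(H(p(-4))), B) = -(-14 + 30) = -1*16 = -16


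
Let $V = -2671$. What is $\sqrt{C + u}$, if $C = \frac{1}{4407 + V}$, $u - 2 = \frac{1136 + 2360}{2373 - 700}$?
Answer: $\frac{\sqrt{176028726930}}{207452} \approx 2.0224$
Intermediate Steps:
$u = \frac{6842}{1673}$ ($u = 2 + \frac{1136 + 2360}{2373 - 700} = 2 + \frac{3496}{1673} = \frac{6842}{1673} \approx 4.0897$)
$C = \frac{1}{1736}$ ($C = \frac{1}{4407 - 2671} = \frac{1}{1736} \approx 0.00057604$)
$\sqrt{C + u} = \sqrt{\frac{1}{1736} + \frac{6842}{1673}} = \sqrt{\frac{1697055}{414904}} = \frac{\sqrt{176028726930}}{207452}$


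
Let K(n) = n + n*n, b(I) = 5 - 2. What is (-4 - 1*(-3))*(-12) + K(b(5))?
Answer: 24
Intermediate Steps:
b(I) = 3
K(n) = n + n**2
(-4 - 1*(-3))*(-12) + K(b(5)) = (-4 - 1*(-3))*(-12) + 3*(1 + 3) = (-4 + 3)*(-12) + 3*4 = -1*(-12) + 12 = 12 + 12 = 24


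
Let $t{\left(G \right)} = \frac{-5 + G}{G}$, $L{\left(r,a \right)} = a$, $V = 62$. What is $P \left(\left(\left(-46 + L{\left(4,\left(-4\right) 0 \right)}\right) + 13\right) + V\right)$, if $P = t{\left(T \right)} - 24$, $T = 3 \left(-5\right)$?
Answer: $- \frac{1972}{3} \approx -657.33$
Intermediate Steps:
$T = -15$
$t{\left(G \right)} = \frac{-5 + G}{G}$
$P = - \frac{68}{3}$ ($P = \frac{-5 - 15}{-15} - 24 = \left(- \frac{1}{15}\right) \left(-20\right) - 24 = \frac{4}{3} - 24 = - \frac{68}{3} \approx -22.667$)
$P \left(\left(\left(-46 + L{\left(4,\left(-4\right) 0 \right)}\right) + 13\right) + V\right) = - \frac{68 \left(\left(\left(-46 - 0\right) + 13\right) + 62\right)}{3} = - \frac{68 \left(\left(\left(-46 + 0\right) + 13\right) + 62\right)}{3} = - \frac{68 \left(\left(-46 + 13\right) + 62\right)}{3} = - \frac{68 \left(-33 + 62\right)}{3} = \left(- \frac{68}{3}\right) 29 = - \frac{1972}{3}$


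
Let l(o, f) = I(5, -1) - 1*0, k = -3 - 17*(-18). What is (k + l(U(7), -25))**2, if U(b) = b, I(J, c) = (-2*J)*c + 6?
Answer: 101761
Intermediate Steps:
k = 303 (k = -3 + 306 = 303)
I(J, c) = 6 - 2*J*c (I(J, c) = -2*J*c + 6 = 6 - 2*J*c)
l(o, f) = 16 (l(o, f) = (6 - 2*5*(-1)) - 1*0 = (6 + 10) + 0 = 16 + 0 = 16)
(k + l(U(7), -25))**2 = (303 + 16)**2 = 319**2 = 101761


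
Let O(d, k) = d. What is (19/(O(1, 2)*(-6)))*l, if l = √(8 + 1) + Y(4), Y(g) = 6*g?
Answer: -171/2 ≈ -85.500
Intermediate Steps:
l = 27 (l = √(8 + 1) + 6*4 = √9 + 24 = 3 + 24 = 27)
(19/(O(1, 2)*(-6)))*l = (19/(1*(-6)))*27 = (19/(-6))*27 = -⅙*19*27 = -19/6*27 = -171/2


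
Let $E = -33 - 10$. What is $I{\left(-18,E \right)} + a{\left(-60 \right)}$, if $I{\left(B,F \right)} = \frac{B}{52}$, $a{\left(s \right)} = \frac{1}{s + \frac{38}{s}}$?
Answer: $- \frac{17151}{47294} \approx -0.36265$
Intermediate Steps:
$E = -43$
$I{\left(B,F \right)} = \frac{B}{52}$ ($I{\left(B,F \right)} = B \frac{1}{52} = \frac{B}{52}$)
$I{\left(-18,E \right)} + a{\left(-60 \right)} = \frac{1}{52} \left(-18\right) - \frac{60}{38 + \left(-60\right)^{2}} = - \frac{9}{26} - \frac{60}{38 + 3600} = - \frac{9}{26} - \frac{60}{3638} = - \frac{9}{26} - \frac{30}{1819} = - \frac{17151}{47294}$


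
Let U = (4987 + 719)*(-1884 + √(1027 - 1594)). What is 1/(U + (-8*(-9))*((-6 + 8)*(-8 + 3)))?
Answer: -42662/458724909969 - 317*I*√7/713572082174 ≈ -9.3001e-8 - 1.1754e-9*I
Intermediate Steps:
U = -10750104 + 51354*I*√7 (U = 5706*(-1884 + √(-567)) = 5706*(-1884 + 9*I*√7) = -10750104 + 51354*I*√7 ≈ -1.075e+7 + 1.3587e+5*I)
1/(U + (-8*(-9))*((-6 + 8)*(-8 + 3))) = 1/((-10750104 + 51354*I*√7) + (-8*(-9))*((-6 + 8)*(-8 + 3))) = 1/((-10750104 + 51354*I*√7) + 72*(2*(-5))) = 1/((-10750104 + 51354*I*√7) + 72*(-10)) = 1/((-10750104 + 51354*I*√7) - 720) = 1/(-10750824 + 51354*I*√7)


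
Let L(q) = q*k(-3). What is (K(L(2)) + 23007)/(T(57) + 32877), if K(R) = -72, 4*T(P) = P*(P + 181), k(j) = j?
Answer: 15290/24179 ≈ 0.63237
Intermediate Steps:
T(P) = P*(181 + P)/4 (T(P) = (P*(P + 181))/4 = (P*(181 + P))/4 = P*(181 + P)/4)
L(q) = -3*q (L(q) = q*(-3) = -3*q)
(K(L(2)) + 23007)/(T(57) + 32877) = (-72 + 23007)/((1/4)*57*(181 + 57) + 32877) = 22935/((1/4)*57*238 + 32877) = 22935/(6783/2 + 32877) = 22935/(72537/2) = 22935*(2/72537) = 15290/24179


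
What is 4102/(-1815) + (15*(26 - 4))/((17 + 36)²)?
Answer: -10923568/5098335 ≈ -2.1426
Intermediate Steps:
4102/(-1815) + (15*(26 - 4))/((17 + 36)²) = 4102*(-1/1815) + (15*22)/(53²) = -4102/1815 + 330/2809 = -10923568/5098335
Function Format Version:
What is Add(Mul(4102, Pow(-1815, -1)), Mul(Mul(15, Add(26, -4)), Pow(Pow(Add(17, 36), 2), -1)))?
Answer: Rational(-10923568, 5098335) ≈ -2.1426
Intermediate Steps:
Add(Mul(4102, Pow(-1815, -1)), Mul(Mul(15, Add(26, -4)), Pow(Pow(Add(17, 36), 2), -1))) = Add(Mul(4102, Rational(-1, 1815)), Mul(Mul(15, 22), Pow(Pow(53, 2), -1))) = Add(Rational(-4102, 1815), Mul(330, Pow(2809, -1))) = Add(Rational(-4102, 1815), Mul(330, Rational(1, 2809))) = Add(Rational(-4102, 1815), Rational(330, 2809)) = Rational(-10923568, 5098335)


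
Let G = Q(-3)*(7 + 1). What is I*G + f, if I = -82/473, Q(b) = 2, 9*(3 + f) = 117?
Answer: 3418/473 ≈ 7.2262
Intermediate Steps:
f = 10 (f = -3 + (1/9)*117 = -3 + 13 = 10)
I = -82/473 (I = -82*1/473 = -82/473 ≈ -0.17336)
G = 16 (G = 2*(7 + 1) = 2*8 = 16)
I*G + f = -82/473*16 + 10 = -1312/473 + 10 = 3418/473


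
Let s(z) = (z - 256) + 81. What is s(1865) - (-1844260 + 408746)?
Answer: 1437204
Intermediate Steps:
s(z) = -175 + z (s(z) = (-256 + z) + 81 = -175 + z)
s(1865) - (-1844260 + 408746) = (-175 + 1865) - (-1844260 + 408746) = 1690 - 1*(-1435514) = 1690 + 1435514 = 1437204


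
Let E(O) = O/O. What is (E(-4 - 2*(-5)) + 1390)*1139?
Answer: 1584349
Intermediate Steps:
E(O) = 1
(E(-4 - 2*(-5)) + 1390)*1139 = (1 + 1390)*1139 = 1391*1139 = 1584349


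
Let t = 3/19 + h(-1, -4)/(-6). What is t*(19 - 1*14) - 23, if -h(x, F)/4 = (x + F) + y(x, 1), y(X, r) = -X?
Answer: -2026/57 ≈ -35.544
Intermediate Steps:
h(x, F) = -4*F (h(x, F) = -4*((x + F) - x) = -4*((F + x) - x) = -4*F)
t = -143/57 (t = 3/19 - 4*(-4)/(-6) = 3*(1/19) + 16*(-⅙) = 3/19 - 8/3 = -143/57 ≈ -2.5088)
t*(19 - 1*14) - 23 = -143*(19 - 1*14)/57 - 23 = -143*(19 - 14)/57 - 23 = -143/57*5 - 23 = -715/57 - 23 = -2026/57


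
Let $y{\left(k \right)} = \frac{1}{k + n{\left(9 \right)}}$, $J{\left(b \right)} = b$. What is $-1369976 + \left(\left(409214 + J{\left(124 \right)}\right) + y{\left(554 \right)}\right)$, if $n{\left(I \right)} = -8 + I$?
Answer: $- \frac{533154089}{555} \approx -9.6064 \cdot 10^{5}$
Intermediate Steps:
$y{\left(k \right)} = \frac{1}{1 + k}$ ($y{\left(k \right)} = \frac{1}{k + \left(-8 + 9\right)} = \frac{1}{k + 1} = \frac{1}{1 + k}$)
$-1369976 + \left(\left(409214 + J{\left(124 \right)}\right) + y{\left(554 \right)}\right) = -1369976 + \left(\left(409214 + 124\right) + \frac{1}{1 + 554}\right) = -1369976 + \left(409338 + \frac{1}{555}\right) = -1369976 + \frac{227182591}{555} = - \frac{533154089}{555}$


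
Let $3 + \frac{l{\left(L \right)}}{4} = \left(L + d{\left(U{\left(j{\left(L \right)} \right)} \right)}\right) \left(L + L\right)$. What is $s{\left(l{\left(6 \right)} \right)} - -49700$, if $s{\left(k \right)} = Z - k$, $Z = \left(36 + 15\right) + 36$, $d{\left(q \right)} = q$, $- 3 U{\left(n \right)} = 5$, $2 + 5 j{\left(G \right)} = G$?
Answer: $49591$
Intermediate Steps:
$j{\left(G \right)} = - \frac{2}{5} + \frac{G}{5}$
$U{\left(n \right)} = - \frac{5}{3}$ ($U{\left(n \right)} = \left(- \frac{1}{3}\right) 5 = - \frac{5}{3}$)
$Z = 87$ ($Z = 51 + 36 = 87$)
$l{\left(L \right)} = -12 + 8 L \left(- \frac{5}{3} + L\right)$ ($l{\left(L \right)} = -12 + 4 \left(L - \frac{5}{3}\right) \left(L + L\right) = -12 + 4 \left(- \frac{5}{3} + L\right) 2 L = -12 + 4 \cdot 2 L \left(- \frac{5}{3} + L\right) = -12 + 8 L \left(- \frac{5}{3} + L\right)$)
$s{\left(k \right)} = 87 - k$
$s{\left(l{\left(6 \right)} \right)} - -49700 = \left(87 - \left(-12 + 8 \cdot 6^{2} - 80\right)\right) - -49700 = \left(87 - \left(-12 + 8 \cdot 36 - 80\right)\right) + 49700 = \left(87 - \left(-12 + 288 - 80\right)\right) + 49700 = \left(87 - 196\right) + 49700 = -109 + 49700 = 49591$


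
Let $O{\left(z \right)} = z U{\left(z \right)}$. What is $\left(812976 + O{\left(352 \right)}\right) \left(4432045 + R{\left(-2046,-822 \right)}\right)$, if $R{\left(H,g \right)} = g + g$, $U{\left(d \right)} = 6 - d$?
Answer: $3062222284784$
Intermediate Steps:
$R{\left(H,g \right)} = 2 g$
$O{\left(z \right)} = z \left(6 - z\right)$
$\left(812976 + O{\left(352 \right)}\right) \left(4432045 + R{\left(-2046,-822 \right)}\right) = \left(812976 + 352 \left(6 - 352\right)\right) \left(4432045 + 2 \left(-822\right)\right) = \left(812976 + 352 \left(6 - 352\right)\right) \left(4432045 - 1644\right) = \left(812976 + 352 \left(-346\right)\right) 4430401 = \left(812976 - 121792\right) 4430401 = 691184 \cdot 4430401 = 3062222284784$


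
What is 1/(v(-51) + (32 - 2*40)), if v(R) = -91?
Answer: -1/139 ≈ -0.0071942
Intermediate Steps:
1/(v(-51) + (32 - 2*40)) = 1/(-91 + (32 - 2*40)) = 1/(-91 + (32 - 80)) = 1/(-91 - 48) = 1/(-139) = -1/139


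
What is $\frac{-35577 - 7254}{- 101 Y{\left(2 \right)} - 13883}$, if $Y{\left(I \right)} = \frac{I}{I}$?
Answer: $\frac{42831}{13984} \approx 3.0629$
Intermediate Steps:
$Y{\left(I \right)} = 1$
$\frac{-35577 - 7254}{- 101 Y{\left(2 \right)} - 13883} = \frac{-35577 - 7254}{\left(-101\right) 1 - 13883} = - \frac{42831}{-101 - 13883} = - \frac{42831}{-13984} = \left(-42831\right) \left(- \frac{1}{13984}\right) = \frac{42831}{13984}$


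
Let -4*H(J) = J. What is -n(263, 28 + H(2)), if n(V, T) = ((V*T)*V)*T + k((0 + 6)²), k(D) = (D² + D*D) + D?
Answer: -209246737/4 ≈ -5.2312e+7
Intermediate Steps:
H(J) = -J/4
k(D) = D + 2*D² (k(D) = (D² + D²) + D = 2*D² + D = D + 2*D²)
n(V, T) = 2628 + T²*V² (n(V, T) = ((V*T)*V)*T + (0 + 6)²*(1 + 2*(0 + 6)²) = ((T*V)*V)*T + 6²*(1 + 2*6²) = (T*V²)*T + 36*(1 + 2*36) = T²*V² + 36*(1 + 72) = T²*V² + 36*73 = T²*V² + 2628 = 2628 + T²*V²)
-n(263, 28 + H(2)) = -(2628 + (28 - ¼*2)²*263²) = -(2628 + (28 - ½)²*69169) = -(2628 + (55/2)²*69169) = -(2628 + (3025/4)*69169) = -(2628 + 209236225/4) = -1*209246737/4 = -209246737/4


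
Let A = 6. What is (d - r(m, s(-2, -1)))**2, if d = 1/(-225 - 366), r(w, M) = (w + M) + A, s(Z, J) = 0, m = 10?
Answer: 89434849/349281 ≈ 256.05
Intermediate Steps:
r(w, M) = 6 + M + w (r(w, M) = (w + M) + 6 = (M + w) + 6 = 6 + M + w)
d = -1/591 (d = 1/(-591) = -1/591 ≈ -0.0016920)
(d - r(m, s(-2, -1)))**2 = (-1/591 - (6 + 0 + 10))**2 = (-1/591 - 1*16)**2 = (-1/591 - 16)**2 = (-9457/591)**2 = 89434849/349281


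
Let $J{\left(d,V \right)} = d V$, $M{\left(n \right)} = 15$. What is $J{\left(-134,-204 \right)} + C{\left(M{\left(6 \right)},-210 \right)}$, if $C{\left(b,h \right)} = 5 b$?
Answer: $27411$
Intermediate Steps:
$J{\left(d,V \right)} = V d$
$J{\left(-134,-204 \right)} + C{\left(M{\left(6 \right)},-210 \right)} = \left(-204\right) \left(-134\right) + 5 \cdot 15 = 27336 + 75 = 27411$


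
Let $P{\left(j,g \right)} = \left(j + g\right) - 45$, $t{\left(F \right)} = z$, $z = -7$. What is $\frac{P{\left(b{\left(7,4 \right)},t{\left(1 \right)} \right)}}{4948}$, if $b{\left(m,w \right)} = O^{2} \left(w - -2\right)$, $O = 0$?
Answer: $- \frac{13}{1237} \approx -0.010509$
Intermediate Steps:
$t{\left(F \right)} = -7$
$b{\left(m,w \right)} = 0$ ($b{\left(m,w \right)} = 0^{2} \left(w - -2\right) = 0 \left(w + 2\right) = 0 \left(2 + w\right) = 0$)
$P{\left(j,g \right)} = -45 + g + j$ ($P{\left(j,g \right)} = \left(g + j\right) - 45 = -45 + g + j$)
$\frac{P{\left(b{\left(7,4 \right)},t{\left(1 \right)} \right)}}{4948} = \frac{-45 - 7 + 0}{4948} = \left(-52\right) \frac{1}{4948} = - \frac{13}{1237}$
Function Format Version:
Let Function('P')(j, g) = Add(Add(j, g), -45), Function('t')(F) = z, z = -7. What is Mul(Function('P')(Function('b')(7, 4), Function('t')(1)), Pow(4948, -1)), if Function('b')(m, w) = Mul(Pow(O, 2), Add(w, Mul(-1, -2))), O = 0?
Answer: Rational(-13, 1237) ≈ -0.010509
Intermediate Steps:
Function('t')(F) = -7
Function('b')(m, w) = 0 (Function('b')(m, w) = Mul(Pow(0, 2), Add(w, Mul(-1, -2))) = Mul(0, Add(w, 2)) = Mul(0, Add(2, w)) = 0)
Function('P')(j, g) = Add(-45, g, j) (Function('P')(j, g) = Add(Add(g, j), -45) = Add(-45, g, j))
Mul(Function('P')(Function('b')(7, 4), Function('t')(1)), Pow(4948, -1)) = Mul(Add(-45, -7, 0), Pow(4948, -1)) = Mul(-52, Rational(1, 4948)) = Rational(-13, 1237)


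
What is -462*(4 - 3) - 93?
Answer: -555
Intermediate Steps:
-462*(4 - 3) - 93 = -462 - 93 = -555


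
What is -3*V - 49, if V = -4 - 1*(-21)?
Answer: -100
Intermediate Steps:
V = 17 (V = -4 + 21 = 17)
-3*V - 49 = -3*17 - 49 = -51 - 49 = -100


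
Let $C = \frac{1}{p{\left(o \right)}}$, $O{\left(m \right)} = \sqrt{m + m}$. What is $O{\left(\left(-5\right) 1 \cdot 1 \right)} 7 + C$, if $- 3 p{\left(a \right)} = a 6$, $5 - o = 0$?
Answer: $- \frac{1}{10} + 7 i \sqrt{10} \approx -0.1 + 22.136 i$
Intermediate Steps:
$o = 5$ ($o = 5 - 0 = 5 + 0 = 5$)
$p{\left(a \right)} = - 2 a$ ($p{\left(a \right)} = - \frac{a 6}{3} = - \frac{6 a}{3} = - 2 a$)
$O{\left(m \right)} = \sqrt{2} \sqrt{m}$ ($O{\left(m \right)} = \sqrt{2 m} = \sqrt{2} \sqrt{m}$)
$C = - \frac{1}{10}$ ($C = \frac{1}{\left(-2\right) 5} = \frac{1}{-10} = - \frac{1}{10} \approx -0.1$)
$O{\left(\left(-5\right) 1 \cdot 1 \right)} 7 + C = \sqrt{2} \sqrt{\left(-5\right) 1 \cdot 1} \cdot 7 - \frac{1}{10} = \sqrt{2} \sqrt{\left(-5\right) 1} \cdot 7 - \frac{1}{10} = \sqrt{2} \sqrt{-5} \cdot 7 - \frac{1}{10} = \sqrt{2} i \sqrt{5} \cdot 7 - \frac{1}{10} = i \sqrt{10} \cdot 7 - \frac{1}{10} = 7 i \sqrt{10} - \frac{1}{10} = - \frac{1}{10} + 7 i \sqrt{10}$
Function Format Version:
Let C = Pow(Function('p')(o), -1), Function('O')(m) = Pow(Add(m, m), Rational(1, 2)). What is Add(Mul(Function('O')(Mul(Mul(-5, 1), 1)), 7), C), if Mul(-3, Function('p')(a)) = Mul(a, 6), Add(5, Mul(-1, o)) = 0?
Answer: Add(Rational(-1, 10), Mul(7, I, Pow(10, Rational(1, 2)))) ≈ Add(-0.10000, Mul(22.136, I))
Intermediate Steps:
o = 5 (o = Add(5, Mul(-1, 0)) = Add(5, 0) = 5)
Function('p')(a) = Mul(-2, a) (Function('p')(a) = Mul(Rational(-1, 3), Mul(a, 6)) = Mul(Rational(-1, 3), Mul(6, a)) = Mul(-2, a))
Function('O')(m) = Mul(Pow(2, Rational(1, 2)), Pow(m, Rational(1, 2))) (Function('O')(m) = Pow(Mul(2, m), Rational(1, 2)) = Mul(Pow(2, Rational(1, 2)), Pow(m, Rational(1, 2))))
C = Rational(-1, 10) (C = Pow(Mul(-2, 5), -1) = Pow(-10, -1) = Rational(-1, 10) ≈ -0.10000)
Add(Mul(Function('O')(Mul(Mul(-5, 1), 1)), 7), C) = Add(Mul(Mul(Pow(2, Rational(1, 2)), Pow(Mul(Mul(-5, 1), 1), Rational(1, 2))), 7), Rational(-1, 10)) = Add(Mul(Mul(Pow(2, Rational(1, 2)), Pow(Mul(-5, 1), Rational(1, 2))), 7), Rational(-1, 10)) = Add(Mul(Mul(Pow(2, Rational(1, 2)), Pow(-5, Rational(1, 2))), 7), Rational(-1, 10)) = Add(Mul(Mul(Pow(2, Rational(1, 2)), Mul(I, Pow(5, Rational(1, 2)))), 7), Rational(-1, 10)) = Add(Mul(Mul(I, Pow(10, Rational(1, 2))), 7), Rational(-1, 10)) = Add(Mul(7, I, Pow(10, Rational(1, 2))), Rational(-1, 10)) = Add(Rational(-1, 10), Mul(7, I, Pow(10, Rational(1, 2))))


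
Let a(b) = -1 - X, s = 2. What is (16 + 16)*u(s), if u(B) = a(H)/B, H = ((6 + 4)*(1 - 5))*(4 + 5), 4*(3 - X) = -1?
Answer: -68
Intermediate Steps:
X = 13/4 (X = 3 - 1/4*(-1) = 3 + 1/4 = 13/4 ≈ 3.2500)
H = -360 (H = (10*(-4))*9 = -40*9 = -360)
a(b) = -17/4 (a(b) = -1 - 1*13/4 = -1 - 13/4 = -17/4)
u(B) = -17/(4*B)
(16 + 16)*u(s) = (16 + 16)*(-17/4/2) = 32*(-17/4*1/2) = 32*(-17/8) = -68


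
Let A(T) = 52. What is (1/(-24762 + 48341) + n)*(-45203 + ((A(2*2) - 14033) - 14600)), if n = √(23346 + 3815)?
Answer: -73784/23579 - 73784*√27161 ≈ -1.2160e+7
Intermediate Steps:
n = √27161 ≈ 164.81
(1/(-24762 + 48341) + n)*(-45203 + ((A(2*2) - 14033) - 14600)) = (1/(-24762 + 48341) + √27161)*(-45203 + ((52 - 14033) - 14600)) = (1/23579 + √27161)*(-45203 + (-13981 - 14600)) = (1/23579 + √27161)*(-45203 - 28581) = (1/23579 + √27161)*(-73784) = -73784/23579 - 73784*√27161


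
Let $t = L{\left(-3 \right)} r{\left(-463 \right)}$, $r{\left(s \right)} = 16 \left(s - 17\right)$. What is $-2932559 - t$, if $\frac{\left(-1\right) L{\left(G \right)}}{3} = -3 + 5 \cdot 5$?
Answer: $-3439439$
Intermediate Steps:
$L{\left(G \right)} = -66$ ($L{\left(G \right)} = - 3 \left(-3 + 5 \cdot 5\right) = - 3 \left(-3 + 25\right) = \left(-3\right) 22 = -66$)
$r{\left(s \right)} = -272 + 16 s$ ($r{\left(s \right)} = 16 \left(-17 + s\right) = -272 + 16 s$)
$t = 506880$ ($t = - 66 \left(-272 + 16 \left(-463\right)\right) = - 66 \left(-272 - 7408\right) = \left(-66\right) \left(-7680\right) = 506880$)
$-2932559 - t = -2932559 - 506880 = -3439439$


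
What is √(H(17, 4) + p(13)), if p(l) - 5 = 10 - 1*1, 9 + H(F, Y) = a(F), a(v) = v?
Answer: √22 ≈ 4.6904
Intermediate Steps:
H(F, Y) = -9 + F
p(l) = 14 (p(l) = 5 + (10 - 1*1) = 5 + (10 - 1) = 5 + 9 = 14)
√(H(17, 4) + p(13)) = √((-9 + 17) + 14) = √(8 + 14) = √22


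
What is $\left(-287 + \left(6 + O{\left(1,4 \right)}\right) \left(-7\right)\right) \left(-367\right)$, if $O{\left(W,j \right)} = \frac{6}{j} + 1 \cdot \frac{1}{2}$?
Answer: $125881$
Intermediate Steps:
$O{\left(W,j \right)} = \frac{1}{2} + \frac{6}{j}$ ($O{\left(W,j \right)} = \frac{6}{j} + 1 \cdot \frac{1}{2} = \frac{6}{j} + \frac{1}{2} = \frac{1}{2} + \frac{6}{j}$)
$\left(-287 + \left(6 + O{\left(1,4 \right)}\right) \left(-7\right)\right) \left(-367\right) = \left(-287 + \left(6 + \frac{12 + 4}{2 \cdot 4}\right) \left(-7\right)\right) \left(-367\right) = \left(-287 + \left(6 + \frac{1}{2} \cdot \frac{1}{4} \cdot 16\right) \left(-7\right)\right) \left(-367\right) = \left(-287 + \left(6 + 2\right) \left(-7\right)\right) \left(-367\right) = \left(-287 + 8 \left(-7\right)\right) \left(-367\right) = \left(-287 - 56\right) \left(-367\right) = \left(-343\right) \left(-367\right) = 125881$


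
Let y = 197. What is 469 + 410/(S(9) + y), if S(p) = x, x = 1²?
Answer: 46636/99 ≈ 471.07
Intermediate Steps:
x = 1
S(p) = 1
469 + 410/(S(9) + y) = 469 + 410/(1 + 197) = 469 + 410/198 = 469 + (1/198)*410 = 469 + 205/99 = 46636/99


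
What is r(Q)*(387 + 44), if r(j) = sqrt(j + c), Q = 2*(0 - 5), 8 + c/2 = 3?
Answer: 862*I*sqrt(5) ≈ 1927.5*I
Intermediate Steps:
c = -10 (c = -16 + 2*3 = -16 + 6 = -10)
Q = -10 (Q = 2*(-5) = -10)
r(j) = sqrt(-10 + j) (r(j) = sqrt(j - 10) = sqrt(-10 + j))
r(Q)*(387 + 44) = sqrt(-10 - 10)*(387 + 44) = sqrt(-20)*431 = (2*I*sqrt(5))*431 = 862*I*sqrt(5)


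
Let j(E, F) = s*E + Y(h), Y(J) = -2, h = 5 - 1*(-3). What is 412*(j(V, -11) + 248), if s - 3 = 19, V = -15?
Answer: -34608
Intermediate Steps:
h = 8 (h = 5 + 3 = 8)
s = 22 (s = 3 + 19 = 22)
j(E, F) = -2 + 22*E (j(E, F) = 22*E - 2 = -2 + 22*E)
412*(j(V, -11) + 248) = 412*((-2 + 22*(-15)) + 248) = 412*((-2 - 330) + 248) = 412*(-332 + 248) = 412*(-84) = -34608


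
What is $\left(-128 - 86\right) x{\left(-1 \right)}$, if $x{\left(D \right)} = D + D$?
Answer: $428$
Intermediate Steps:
$x{\left(D \right)} = 2 D$
$\left(-128 - 86\right) x{\left(-1 \right)} = \left(-128 - 86\right) 2 \left(-1\right) = \left(-214\right) \left(-2\right) = 428$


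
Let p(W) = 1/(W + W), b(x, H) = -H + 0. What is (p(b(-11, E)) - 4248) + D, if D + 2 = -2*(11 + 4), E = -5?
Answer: -42799/10 ≈ -4279.9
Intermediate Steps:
b(x, H) = -H
p(W) = 1/(2*W)
D = -32 (D = -2 - 2*(11 + 4) = -2 - 2*15 = -2 - 30 = -32)
(p(b(-11, E)) - 4248) + D = (1/(2*((-1*(-5)))) - 4248) - 32 = ((1/2)/5 - 4248) - 32 = ((1/2)*(1/5) - 4248) - 32 = (1/10 - 4248) - 32 = -42479/10 - 32 = -42799/10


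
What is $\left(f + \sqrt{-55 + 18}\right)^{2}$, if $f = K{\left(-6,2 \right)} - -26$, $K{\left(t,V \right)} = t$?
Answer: $\left(20 + i \sqrt{37}\right)^{2} \approx 363.0 + 243.31 i$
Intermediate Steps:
$f = 20$ ($f = -6 - -26 = -6 + 26 = 20$)
$\left(f + \sqrt{-55 + 18}\right)^{2} = \left(20 + \sqrt{-55 + 18}\right)^{2} = \left(20 + \sqrt{-37}\right)^{2} = \left(20 + i \sqrt{37}\right)^{2}$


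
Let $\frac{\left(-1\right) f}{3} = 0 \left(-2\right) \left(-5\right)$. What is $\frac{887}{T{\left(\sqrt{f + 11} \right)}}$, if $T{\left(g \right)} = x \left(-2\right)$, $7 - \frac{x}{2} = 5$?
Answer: $- \frac{887}{8} \approx -110.88$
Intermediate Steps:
$x = 4$ ($x = 14 - 10 = 4$)
$f = 0$ ($f = - 3 \cdot 0 \left(-2\right) \left(-5\right) = - 3 \cdot 0 \left(-5\right) = \left(-3\right) 0 = 0$)
$T{\left(g \right)} = -8$ ($T{\left(g \right)} = 4 \left(-2\right) = -8$)
$\frac{887}{T{\left(\sqrt{f + 11} \right)}} = \frac{887}{-8} = 887 \left(- \frac{1}{8}\right) = - \frac{887}{8}$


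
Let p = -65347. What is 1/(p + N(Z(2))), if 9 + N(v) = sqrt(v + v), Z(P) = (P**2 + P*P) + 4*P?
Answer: -16339/1067851676 - sqrt(2)/1067851676 ≈ -1.5302e-5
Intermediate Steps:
Z(P) = 2*P**2 + 4*P (Z(P) = (P**2 + P**2) + 4*P = 2*P**2 + 4*P)
N(v) = -9 + sqrt(2)*sqrt(v) (N(v) = -9 + sqrt(v + v) = -9 + sqrt(2*v) = -9 + sqrt(2)*sqrt(v))
1/(p + N(Z(2))) = 1/(-65347 + (-9 + sqrt(2)*sqrt(2*2*(2 + 2)))) = 1/(-65347 + (-9 + sqrt(2)*sqrt(2*2*4))) = 1/(-65347 + (-9 + sqrt(2)*sqrt(16))) = 1/(-65347 + (-9 + sqrt(2)*4)) = 1/(-65347 + (-9 + 4*sqrt(2))) = 1/(-65356 + 4*sqrt(2))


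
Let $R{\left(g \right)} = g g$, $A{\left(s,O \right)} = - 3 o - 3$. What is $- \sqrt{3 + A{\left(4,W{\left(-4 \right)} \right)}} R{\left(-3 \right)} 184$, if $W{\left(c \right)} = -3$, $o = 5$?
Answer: $- 1656 i \sqrt{15} \approx - 6413.7 i$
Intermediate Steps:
$A{\left(s,O \right)} = -18$ ($A{\left(s,O \right)} = \left(-3\right) 5 - 3 = -15 - 3 = -18$)
$R{\left(g \right)} = g^{2}$
$- \sqrt{3 + A{\left(4,W{\left(-4 \right)} \right)}} R{\left(-3 \right)} 184 = - \sqrt{3 - 18} \left(-3\right)^{2} \cdot 184 = - \sqrt{-15} \cdot 9 \cdot 184 = - i \sqrt{15} \cdot 9 \cdot 184 = - 9 i \sqrt{15} \cdot 184 = - 1656 i \sqrt{15}$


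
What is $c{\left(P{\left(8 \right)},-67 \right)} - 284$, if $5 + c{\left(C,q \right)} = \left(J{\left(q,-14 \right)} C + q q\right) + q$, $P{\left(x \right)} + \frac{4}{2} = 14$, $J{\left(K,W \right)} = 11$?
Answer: $4265$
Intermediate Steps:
$P{\left(x \right)} = 12$ ($P{\left(x \right)} = -2 + 14 = 12$)
$c{\left(C,q \right)} = -5 + q + q^{2} + 11 C$ ($c{\left(C,q \right)} = -5 + \left(\left(11 C + q q\right) + q\right) = -5 + \left(\left(11 C + q^{2}\right) + q\right) = -5 + \left(\left(q^{2} + 11 C\right) + q\right) = -5 + \left(q + q^{2} + 11 C\right) = -5 + q + q^{2} + 11 C$)
$c{\left(P{\left(8 \right)},-67 \right)} - 284 = \left(-5 - 67 + \left(-67\right)^{2} + 11 \cdot 12\right) - 284 = \left(-5 - 67 + 4489 + 132\right) - 284 = 4549 - 284 = 4265$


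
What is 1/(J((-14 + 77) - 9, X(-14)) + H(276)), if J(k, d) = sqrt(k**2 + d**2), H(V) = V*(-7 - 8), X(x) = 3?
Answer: -92/380815 - sqrt(13)/1142445 ≈ -0.00024474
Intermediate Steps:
H(V) = -15*V (H(V) = V*(-15) = -15*V)
J(k, d) = sqrt(d**2 + k**2)
1/(J((-14 + 77) - 9, X(-14)) + H(276)) = 1/(sqrt(3**2 + ((-14 + 77) - 9)**2) - 15*276) = 1/(sqrt(9 + (63 - 9)**2) - 4140) = 1/(sqrt(9 + 54**2) - 4140) = 1/(sqrt(9 + 2916) - 4140) = 1/(sqrt(2925) - 4140) = 1/(15*sqrt(13) - 4140) = 1/(-4140 + 15*sqrt(13))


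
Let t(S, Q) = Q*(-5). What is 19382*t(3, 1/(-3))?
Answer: 96910/3 ≈ 32303.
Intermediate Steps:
t(S, Q) = -5*Q
19382*t(3, 1/(-3)) = 19382*(-5/(-3)) = 19382*(-5*(-⅓)) = 19382*(5/3) = 96910/3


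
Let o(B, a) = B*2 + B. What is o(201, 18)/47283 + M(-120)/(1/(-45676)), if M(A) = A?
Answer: 86387932521/15761 ≈ 5.4811e+6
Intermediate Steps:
o(B, a) = 3*B (o(B, a) = 2*B + B = 3*B)
o(201, 18)/47283 + M(-120)/(1/(-45676)) = (3*201)/47283 - 120/(1/(-45676)) = 603*(1/47283) - 120/(-1/45676) = 201/15761 - 120*(-45676) = 201/15761 + 5481120 = 86387932521/15761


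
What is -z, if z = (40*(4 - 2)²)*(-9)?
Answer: 1440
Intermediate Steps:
z = -1440 (z = (40*2²)*(-9) = (40*4)*(-9) = 160*(-9) = -1440)
-z = -1*(-1440) = 1440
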